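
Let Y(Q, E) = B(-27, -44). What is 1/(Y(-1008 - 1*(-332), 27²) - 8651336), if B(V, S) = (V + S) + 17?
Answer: -1/8651390 ≈ -1.1559e-7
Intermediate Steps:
B(V, S) = 17 + S + V (B(V, S) = (S + V) + 17 = 17 + S + V)
Y(Q, E) = -54 (Y(Q, E) = 17 - 44 - 27 = -54)
1/(Y(-1008 - 1*(-332), 27²) - 8651336) = 1/(-54 - 8651336) = 1/(-8651390) = -1/8651390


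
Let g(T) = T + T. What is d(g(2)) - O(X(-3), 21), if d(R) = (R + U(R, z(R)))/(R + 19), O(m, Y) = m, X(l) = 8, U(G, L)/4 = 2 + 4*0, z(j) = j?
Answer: -172/23 ≈ -7.4783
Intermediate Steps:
U(G, L) = 8 (U(G, L) = 4*(2 + 4*0) = 4*(2 + 0) = 4*2 = 8)
g(T) = 2*T
d(R) = (8 + R)/(19 + R) (d(R) = (R + 8)/(R + 19) = (8 + R)/(19 + R))
d(g(2)) - O(X(-3), 21) = (8 + 2*2)/(19 + 2*2) - 1*8 = (8 + 4)/(19 + 4) - 8 = 12/23 - 8 = -172/23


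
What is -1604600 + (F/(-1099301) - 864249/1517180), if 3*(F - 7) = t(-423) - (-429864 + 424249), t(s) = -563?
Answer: -382316141568967047/238262498740 ≈ -1.6046e+6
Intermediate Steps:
F = 1691 (F = 7 + (-563 - (-429864 + 424249))/3 = 7 + (-563 - 1*(-5615))/3 = 7 + (-563 + 5615)/3 = 7 + (⅓)*5052 = 7 + 1684 = 1691)
-1604600 + (F/(-1099301) - 864249/1517180) = -1604600 + (1691/(-1099301) - 864249/1517180) = -1604600 + (1691*(-1/1099301) - 864249*1/1517180) = -1604600 + (-1691/1099301 - 864249/1517180) = -1604600 - 136090763047/238262498740 = -382316141568967047/238262498740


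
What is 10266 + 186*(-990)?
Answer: -173874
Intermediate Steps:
10266 + 186*(-990) = 10266 - 184140 = -173874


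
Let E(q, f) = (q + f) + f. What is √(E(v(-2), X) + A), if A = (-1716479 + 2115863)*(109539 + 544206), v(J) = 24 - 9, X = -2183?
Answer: √261095288729 ≈ 5.1098e+5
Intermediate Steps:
v(J) = 15
A = 261095293080 (A = 399384*653745 = 261095293080)
E(q, f) = q + 2*f (E(q, f) = (f + q) + f = q + 2*f)
√(E(v(-2), X) + A) = √((15 + 2*(-2183)) + 261095293080) = √((15 - 4366) + 261095293080) = √(-4351 + 261095293080) = √261095288729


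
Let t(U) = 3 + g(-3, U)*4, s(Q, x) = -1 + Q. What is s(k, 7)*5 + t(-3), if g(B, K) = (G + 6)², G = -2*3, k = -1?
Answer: -7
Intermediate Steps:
G = -6
g(B, K) = 0 (g(B, K) = (-6 + 6)² = 0² = 0)
t(U) = 3 (t(U) = 3 + 0*4 = 3 + 0 = 3)
s(k, 7)*5 + t(-3) = (-1 - 1)*5 + 3 = -2*5 + 3 = -10 + 3 = -7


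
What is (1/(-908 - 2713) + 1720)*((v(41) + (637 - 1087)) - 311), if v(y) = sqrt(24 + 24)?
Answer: -4739598559/3621 + 24912476*sqrt(3)/3621 ≈ -1.2970e+6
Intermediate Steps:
v(y) = 4*sqrt(3) (v(y) = sqrt(48) = 4*sqrt(3))
(1/(-908 - 2713) + 1720)*((v(41) + (637 - 1087)) - 311) = (1/(-908 - 2713) + 1720)*((4*sqrt(3) + (637 - 1087)) - 311) = (1/(-3621) + 1720)*((4*sqrt(3) - 450) - 311) = (-1/3621 + 1720)*((-450 + 4*sqrt(3)) - 311) = 6228119*(-761 + 4*sqrt(3))/3621 = -4739598559/3621 + 24912476*sqrt(3)/3621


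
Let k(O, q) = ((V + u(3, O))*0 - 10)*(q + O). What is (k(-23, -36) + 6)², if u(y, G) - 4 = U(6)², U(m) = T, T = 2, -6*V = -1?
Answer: 355216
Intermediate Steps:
V = ⅙ (V = -⅙*(-1) = ⅙ ≈ 0.16667)
U(m) = 2
u(y, G) = 8 (u(y, G) = 4 + 2² = 4 + 4 = 8)
k(O, q) = -10*O - 10*q (k(O, q) = ((⅙ + 8)*0 - 10)*(q + O) = ((49/6)*0 - 10)*(O + q) = (0 - 10)*(O + q) = -10*(O + q) = -10*O - 10*q)
(k(-23, -36) + 6)² = ((-10*(-23) - 10*(-36)) + 6)² = ((230 + 360) + 6)² = (590 + 6)² = 596² = 355216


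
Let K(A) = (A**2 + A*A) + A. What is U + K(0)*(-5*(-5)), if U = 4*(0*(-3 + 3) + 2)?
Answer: 8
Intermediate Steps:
U = 8 (U = 4*(0*0 + 2) = 4*(0 + 2) = 4*2 = 8)
K(A) = A + 2*A**2 (K(A) = (A**2 + A**2) + A = 2*A**2 + A = A + 2*A**2)
U + K(0)*(-5*(-5)) = 8 + (0*(1 + 2*0))*(-5*(-5)) = 8 + (0*(1 + 0))*25 = 8 + (0*1)*25 = 8 + 0*25 = 8 + 0 = 8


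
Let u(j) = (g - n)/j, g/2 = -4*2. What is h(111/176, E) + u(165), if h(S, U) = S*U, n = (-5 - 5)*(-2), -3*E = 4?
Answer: -233/220 ≈ -1.0591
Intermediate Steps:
E = -4/3 (E = -1/3*4 = -4/3 ≈ -1.3333)
g = -16 (g = 2*(-4*2) = 2*(-8) = -16)
n = 20 (n = -10*(-2) = 20)
u(j) = -36/j (u(j) = (-16 - 1*20)/j = (-16 - 20)/j = -36/j)
h(111/176, E) + u(165) = (111/176)*(-4/3) - 36/165 = (111*(1/176))*(-4/3) - 36*1/165 = (111/176)*(-4/3) - 12/55 = -37/44 - 12/55 = -233/220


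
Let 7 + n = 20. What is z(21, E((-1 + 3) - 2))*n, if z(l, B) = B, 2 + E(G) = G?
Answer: -26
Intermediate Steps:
E(G) = -2 + G
n = 13 (n = -7 + 20 = 13)
z(21, E((-1 + 3) - 2))*n = (-2 + ((-1 + 3) - 2))*13 = (-2 + (2 - 2))*13 = (-2 + 0)*13 = -2*13 = -26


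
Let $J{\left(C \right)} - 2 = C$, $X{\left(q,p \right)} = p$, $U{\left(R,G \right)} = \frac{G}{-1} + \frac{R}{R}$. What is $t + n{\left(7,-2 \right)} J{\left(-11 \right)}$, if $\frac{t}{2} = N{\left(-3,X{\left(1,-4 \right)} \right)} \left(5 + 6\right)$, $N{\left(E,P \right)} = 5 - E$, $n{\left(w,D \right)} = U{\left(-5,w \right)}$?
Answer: $230$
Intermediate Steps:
$U{\left(R,G \right)} = 1 - G$ ($U{\left(R,G \right)} = G \left(-1\right) + 1 = - G + 1 = 1 - G$)
$J{\left(C \right)} = 2 + C$
$n{\left(w,D \right)} = 1 - w$
$t = 176$ ($t = 2 \left(5 - -3\right) \left(5 + 6\right) = 2 \left(5 + 3\right) 11 = 2 \cdot 8 \cdot 11 = 2 \cdot 88 = 176$)
$t + n{\left(7,-2 \right)} J{\left(-11 \right)} = 176 + \left(1 - 7\right) \left(2 - 11\right) = 176 + \left(1 - 7\right) \left(-9\right) = 176 - -54 = 176 + 54 = 230$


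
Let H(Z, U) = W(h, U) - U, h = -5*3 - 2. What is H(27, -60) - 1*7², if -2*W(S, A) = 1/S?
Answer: 375/34 ≈ 11.029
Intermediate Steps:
h = -17 (h = -15 - 2 = -17)
W(S, A) = -1/(2*S)
H(Z, U) = 1/34 - U (H(Z, U) = -½/(-17) - U = -½*(-1/17) - U = 1/34 - U)
H(27, -60) - 1*7² = (1/34 - 1*(-60)) - 1*7² = (1/34 + 60) - 1*49 = 2041/34 - 49 = 375/34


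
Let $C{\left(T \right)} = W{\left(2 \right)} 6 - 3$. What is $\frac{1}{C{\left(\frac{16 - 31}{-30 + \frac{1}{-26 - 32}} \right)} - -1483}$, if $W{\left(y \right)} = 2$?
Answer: $\frac{1}{1492} \approx 0.00067024$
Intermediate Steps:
$C{\left(T \right)} = 9$ ($C{\left(T \right)} = 2 \cdot 6 - 3 = 12 - 3 = 9$)
$\frac{1}{C{\left(\frac{16 - 31}{-30 + \frac{1}{-26 - 32}} \right)} - -1483} = \frac{1}{9 - -1483} = \frac{1}{9 + 1483} = \frac{1}{1492}$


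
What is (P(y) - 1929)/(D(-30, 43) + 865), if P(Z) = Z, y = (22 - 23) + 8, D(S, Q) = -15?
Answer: -961/425 ≈ -2.2612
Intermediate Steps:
y = 7 (y = -1 + 8 = 7)
(P(y) - 1929)/(D(-30, 43) + 865) = (7 - 1929)/(-15 + 865) = -1922/850 = -1922*1/850 = -961/425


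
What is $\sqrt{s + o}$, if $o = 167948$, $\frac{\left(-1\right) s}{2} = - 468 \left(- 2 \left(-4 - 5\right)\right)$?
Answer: $2 \sqrt{46199} \approx 429.88$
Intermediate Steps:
$s = 16848$ ($s = - 2 \left(- 468 \left(- 2 \left(-4 - 5\right)\right)\right) = - 2 \left(- 468 \left(\left(-2\right) \left(-9\right)\right)\right) = - 2 \left(\left(-468\right) 18\right) = \left(-2\right) \left(-8424\right) = 16848$)
$\sqrt{s + o} = \sqrt{16848 + 167948} = \sqrt{184796} = 2 \sqrt{46199}$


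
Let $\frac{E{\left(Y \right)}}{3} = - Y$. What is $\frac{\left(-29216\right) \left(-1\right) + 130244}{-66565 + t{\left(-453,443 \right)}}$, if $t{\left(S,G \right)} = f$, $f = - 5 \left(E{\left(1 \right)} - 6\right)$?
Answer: $- \frac{7973}{3326} \approx -2.3972$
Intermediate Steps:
$E{\left(Y \right)} = - 3 Y$ ($E{\left(Y \right)} = 3 \left(- Y\right) = - 3 Y$)
$f = 45$ ($f = - 5 \left(\left(-3\right) 1 - 6\right) = - 5 \left(-3 - 6\right) = \left(-5\right) \left(-9\right) = 45$)
$t{\left(S,G \right)} = 45$
$\frac{\left(-29216\right) \left(-1\right) + 130244}{-66565 + t{\left(-453,443 \right)}} = \frac{\left(-29216\right) \left(-1\right) + 130244}{-66565 + 45} = \frac{29216 + 130244}{-66520} = 159460 \left(- \frac{1}{66520}\right) = - \frac{7973}{3326}$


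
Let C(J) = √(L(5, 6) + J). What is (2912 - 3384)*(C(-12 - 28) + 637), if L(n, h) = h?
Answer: -300664 - 472*I*√34 ≈ -3.0066e+5 - 2752.2*I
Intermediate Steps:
C(J) = √(6 + J)
(2912 - 3384)*(C(-12 - 28) + 637) = (2912 - 3384)*(√(6 + (-12 - 28)) + 637) = -472*(√(6 - 40) + 637) = -472*(√(-34) + 637) = -472*(I*√34 + 637) = -472*(637 + I*√34) = -300664 - 472*I*√34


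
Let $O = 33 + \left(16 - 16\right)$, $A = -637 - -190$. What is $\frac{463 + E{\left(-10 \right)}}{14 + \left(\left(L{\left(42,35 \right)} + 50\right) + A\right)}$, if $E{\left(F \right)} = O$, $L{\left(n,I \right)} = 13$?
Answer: $- \frac{248}{185} \approx -1.3405$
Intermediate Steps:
$A = -447$ ($A = -637 + 190 = -447$)
$O = 33$ ($O = 33 + \left(16 - 16\right) = 33 + 0 = 33$)
$E{\left(F \right)} = 33$
$\frac{463 + E{\left(-10 \right)}}{14 + \left(\left(L{\left(42,35 \right)} + 50\right) + A\right)} = \frac{463 + 33}{14 + \left(\left(13 + 50\right) - 447\right)} = \frac{496}{14 + \left(63 - 447\right)} = \frac{496}{14 - 384} = \frac{496}{-370} = 496 \left(- \frac{1}{370}\right) = - \frac{248}{185}$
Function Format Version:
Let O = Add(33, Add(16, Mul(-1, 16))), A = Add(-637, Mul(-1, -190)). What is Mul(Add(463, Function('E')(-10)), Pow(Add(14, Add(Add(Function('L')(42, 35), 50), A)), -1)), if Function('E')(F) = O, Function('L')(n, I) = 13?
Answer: Rational(-248, 185) ≈ -1.3405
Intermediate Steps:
A = -447 (A = Add(-637, 190) = -447)
O = 33 (O = Add(33, Add(16, -16)) = Add(33, 0) = 33)
Function('E')(F) = 33
Mul(Add(463, Function('E')(-10)), Pow(Add(14, Add(Add(Function('L')(42, 35), 50), A)), -1)) = Mul(Add(463, 33), Pow(Add(14, Add(Add(13, 50), -447)), -1)) = Mul(496, Pow(Add(14, Add(63, -447)), -1)) = Mul(496, Pow(Add(14, -384), -1)) = Mul(496, Pow(-370, -1)) = Mul(496, Rational(-1, 370)) = Rational(-248, 185)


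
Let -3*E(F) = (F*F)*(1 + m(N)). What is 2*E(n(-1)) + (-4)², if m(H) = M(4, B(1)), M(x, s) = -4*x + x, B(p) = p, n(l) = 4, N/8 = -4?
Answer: 400/3 ≈ 133.33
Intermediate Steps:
N = -32 (N = 8*(-4) = -32)
M(x, s) = -3*x
m(H) = -12 (m(H) = -3*4 = -12)
E(F) = 11*F²/3 (E(F) = -F*F*(1 - 12)/3 = -F²*(-11)/3 = -(-11)*F²/3 = 11*F²/3)
2*E(n(-1)) + (-4)² = 2*((11/3)*4²) + (-4)² = 2*((11/3)*16) + 16 = 2*(176/3) + 16 = 352/3 + 16 = 400/3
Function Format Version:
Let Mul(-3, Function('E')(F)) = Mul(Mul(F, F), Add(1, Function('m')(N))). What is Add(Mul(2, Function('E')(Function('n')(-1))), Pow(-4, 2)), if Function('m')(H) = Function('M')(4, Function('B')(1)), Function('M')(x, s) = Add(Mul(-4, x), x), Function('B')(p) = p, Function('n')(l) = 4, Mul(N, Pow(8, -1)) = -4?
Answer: Rational(400, 3) ≈ 133.33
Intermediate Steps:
N = -32 (N = Mul(8, -4) = -32)
Function('M')(x, s) = Mul(-3, x)
Function('m')(H) = -12 (Function('m')(H) = Mul(-3, 4) = -12)
Function('E')(F) = Mul(Rational(11, 3), Pow(F, 2)) (Function('E')(F) = Mul(Rational(-1, 3), Mul(Mul(F, F), Add(1, -12))) = Mul(Rational(-1, 3), Mul(Pow(F, 2), -11)) = Mul(Rational(-1, 3), Mul(-11, Pow(F, 2))) = Mul(Rational(11, 3), Pow(F, 2)))
Add(Mul(2, Function('E')(Function('n')(-1))), Pow(-4, 2)) = Add(Mul(2, Mul(Rational(11, 3), Pow(4, 2))), Pow(-4, 2)) = Add(Mul(2, Mul(Rational(11, 3), 16)), 16) = Add(Mul(2, Rational(176, 3)), 16) = Add(Rational(352, 3), 16) = Rational(400, 3)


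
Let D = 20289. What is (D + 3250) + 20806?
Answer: 44345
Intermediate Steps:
(D + 3250) + 20806 = (20289 + 3250) + 20806 = 23539 + 20806 = 44345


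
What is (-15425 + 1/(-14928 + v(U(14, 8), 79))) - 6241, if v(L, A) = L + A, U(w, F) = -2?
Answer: -321761767/14851 ≈ -21666.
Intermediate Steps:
v(L, A) = A + L
(-15425 + 1/(-14928 + v(U(14, 8), 79))) - 6241 = (-15425 + 1/(-14928 + (79 - 2))) - 6241 = (-15425 + 1/(-14928 + 77)) - 6241 = (-15425 + 1/(-14851)) - 6241 = (-15425 - 1/14851) - 6241 = -229076676/14851 - 6241 = -321761767/14851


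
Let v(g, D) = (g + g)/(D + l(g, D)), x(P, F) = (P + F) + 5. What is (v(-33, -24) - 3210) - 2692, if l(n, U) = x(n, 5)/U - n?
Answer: -1412162/239 ≈ -5908.6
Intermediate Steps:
x(P, F) = 5 + F + P (x(P, F) = (F + P) + 5 = 5 + F + P)
l(n, U) = -n + (10 + n)/U (l(n, U) = (5 + 5 + n)/U - n = (10 + n)/U - n = -n + (10 + n)/U)
v(g, D) = 2*g/(D + (10 + g - D*g)/D) (v(g, D) = (g + g)/(D + (10 + g - D*g)/D) = (2*g)/(D + (10 + g - D*g)/D) = 2*g/(D + (10 + g - D*g)/D))
(v(-33, -24) - 3210) - 2692 = (2*(-24)*(-33)/(10 - 33 - 24*(-24 - 1*(-33))) - 3210) - 2692 = (2*(-24)*(-33)/(10 - 33 - 24*(-24 + 33)) - 3210) - 2692 = (2*(-24)*(-33)/(10 - 33 - 24*9) - 3210) - 2692 = (2*(-24)*(-33)/(10 - 33 - 216) - 3210) - 2692 = (2*(-24)*(-33)/(-239) - 3210) - 2692 = (2*(-24)*(-33)*(-1/239) - 3210) - 2692 = (-1584/239 - 3210) - 2692 = -768774/239 - 2692 = -1412162/239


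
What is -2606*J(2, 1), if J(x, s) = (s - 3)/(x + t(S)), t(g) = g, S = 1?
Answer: 5212/3 ≈ 1737.3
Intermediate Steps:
J(x, s) = (-3 + s)/(1 + x) (J(x, s) = (s - 3)/(x + 1) = (-3 + s)/(1 + x))
-2606*J(2, 1) = -2606*(-3 + 1)/(1 + 2) = -2606*(-2)/3 = -2606*(-⅔) = 5212/3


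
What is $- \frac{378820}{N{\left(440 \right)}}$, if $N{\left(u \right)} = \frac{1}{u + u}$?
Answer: $-333361600$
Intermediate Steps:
$N{\left(u \right)} = \frac{1}{2 u}$
$- \frac{378820}{N{\left(440 \right)}} = - \frac{378820}{\frac{1}{2} \cdot \frac{1}{440}} = - 378820 \frac{1}{\frac{1}{880}} = \left(-378820\right) 880 = -333361600$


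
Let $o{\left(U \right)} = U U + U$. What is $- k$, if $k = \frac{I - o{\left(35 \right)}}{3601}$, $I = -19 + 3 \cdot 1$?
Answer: $\frac{1276}{3601} \approx 0.35435$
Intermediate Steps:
$o{\left(U \right)} = U + U^{2}$ ($o{\left(U \right)} = U^{2} + U = U + U^{2}$)
$I = -16$ ($I = -19 + 3 = -16$)
$k = - \frac{1276}{3601}$ ($k = \frac{-16 - 35 \left(1 + 35\right)}{3601} = \left(-16 - 35 \cdot 36\right) \frac{1}{3601} = \left(-16 - 1260\right) \frac{1}{3601} = \left(-1276\right) \frac{1}{3601} = - \frac{1276}{3601} \approx -0.35435$)
$- k = \left(-1\right) \left(- \frac{1276}{3601}\right) = \frac{1276}{3601}$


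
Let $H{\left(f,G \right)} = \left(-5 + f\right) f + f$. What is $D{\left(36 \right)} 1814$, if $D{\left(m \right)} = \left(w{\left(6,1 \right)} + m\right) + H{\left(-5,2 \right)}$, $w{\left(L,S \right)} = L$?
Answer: $157818$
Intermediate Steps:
$H{\left(f,G \right)} = f + f \left(-5 + f\right)$ ($H{\left(f,G \right)} = f \left(-5 + f\right) + f = f + f \left(-5 + f\right)$)
$D{\left(m \right)} = 51 + m$ ($D{\left(m \right)} = \left(6 + m\right) - 5 \left(-4 - 5\right) = \left(6 + m\right) - -45 = \left(6 + m\right) + 45 = 51 + m$)
$D{\left(36 \right)} 1814 = \left(51 + 36\right) 1814 = 87 \cdot 1814 = 157818$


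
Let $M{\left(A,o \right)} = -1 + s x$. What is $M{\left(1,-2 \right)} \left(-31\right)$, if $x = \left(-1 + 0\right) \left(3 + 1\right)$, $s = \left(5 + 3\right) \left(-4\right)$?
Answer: $-3937$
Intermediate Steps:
$s = -32$ ($s = 8 \left(-4\right) = -32$)
$x = -4$ ($x = \left(-1\right) 4 = -4$)
$M{\left(A,o \right)} = 127$ ($M{\left(A,o \right)} = -1 - -128 = -1 + 128 = 127$)
$M{\left(1,-2 \right)} \left(-31\right) = 127 \left(-31\right) = -3937$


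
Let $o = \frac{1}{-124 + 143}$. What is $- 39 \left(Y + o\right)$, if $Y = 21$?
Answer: $- \frac{15600}{19} \approx -821.05$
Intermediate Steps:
$o = \frac{1}{19} \approx 0.052632$
$- 39 \left(Y + o\right) = - 39 \left(21 + \frac{1}{19}\right) = \left(-39\right) \frac{400}{19} = - \frac{15600}{19}$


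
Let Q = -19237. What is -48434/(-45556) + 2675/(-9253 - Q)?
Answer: 151356839/113707776 ≈ 1.3311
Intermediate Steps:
-48434/(-45556) + 2675/(-9253 - Q) = -48434/(-45556) + 2675/(-9253 - 1*(-19237)) = -48434*(-1/45556) + 2675/(-9253 + 19237) = 24217/22778 + 2675/9984 = 151356839/113707776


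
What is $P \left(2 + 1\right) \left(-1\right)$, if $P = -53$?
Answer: $159$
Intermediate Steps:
$P \left(2 + 1\right) \left(-1\right) = - 53 \left(2 + 1\right) \left(-1\right) = - 53 \cdot 3 \left(-1\right) = \left(-53\right) \left(-3\right) = 159$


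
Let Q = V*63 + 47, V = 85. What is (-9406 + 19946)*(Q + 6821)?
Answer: 128830420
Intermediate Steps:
Q = 5402 (Q = 85*63 + 47 = 5355 + 47 = 5402)
(-9406 + 19946)*(Q + 6821) = (-9406 + 19946)*(5402 + 6821) = 10540*12223 = 128830420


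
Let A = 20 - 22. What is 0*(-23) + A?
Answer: -2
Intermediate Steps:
A = -2
0*(-23) + A = 0*(-23) - 2 = 0 - 2 = -2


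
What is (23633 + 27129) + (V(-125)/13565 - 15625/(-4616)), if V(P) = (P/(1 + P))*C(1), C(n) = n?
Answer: 19708109757601/388219448 ≈ 50765.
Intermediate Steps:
V(P) = P/(1 + P) (V(P) = (P/(1 + P))*1 = P/(1 + P))
(23633 + 27129) + (V(-125)/13565 - 15625/(-4616)) = (23633 + 27129) + (-125/(1 - 125)/13565 - 15625/(-4616)) = 50762 + (-125/(-124)*(1/13565) - 15625*(-1/4616)) = 50762 + (-125*(-1/124)*(1/13565) + 15625/4616) = 50762 + ((125/124)*(1/13565) + 15625/4616) = 50762 + (25/336412 + 15625/4616) = 50762 + 1314138225/388219448 = 19708109757601/388219448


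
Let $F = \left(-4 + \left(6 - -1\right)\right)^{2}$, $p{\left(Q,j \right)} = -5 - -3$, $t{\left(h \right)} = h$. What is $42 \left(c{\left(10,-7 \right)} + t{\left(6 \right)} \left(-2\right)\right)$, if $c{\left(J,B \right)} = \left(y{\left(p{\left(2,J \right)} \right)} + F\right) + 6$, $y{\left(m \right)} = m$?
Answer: $42$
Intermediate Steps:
$p{\left(Q,j \right)} = -2$ ($p{\left(Q,j \right)} = -5 + 3 = -2$)
$F = 9$ ($F = \left(-4 + \left(6 + 1\right)\right)^{2} = \left(-4 + 7\right)^{2} = 3^{2} = 9$)
$c{\left(J,B \right)} = 13$ ($c{\left(J,B \right)} = \left(-2 + 9\right) + 6 = 7 + 6 = 13$)
$42 \left(c{\left(10,-7 \right)} + t{\left(6 \right)} \left(-2\right)\right) = 42 \left(13 + 6 \left(-2\right)\right) = 42 \left(13 - 12\right) = 42 \cdot 1 = 42$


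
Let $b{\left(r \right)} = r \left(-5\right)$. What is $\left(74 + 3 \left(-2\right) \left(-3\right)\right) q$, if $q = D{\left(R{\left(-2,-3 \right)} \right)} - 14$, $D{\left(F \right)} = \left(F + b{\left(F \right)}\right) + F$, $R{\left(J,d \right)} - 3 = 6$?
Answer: $-3772$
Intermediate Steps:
$R{\left(J,d \right)} = 9$ ($R{\left(J,d \right)} = 3 + 6 = 9$)
$b{\left(r \right)} = - 5 r$
$D{\left(F \right)} = - 3 F$ ($D{\left(F \right)} = \left(F - 5 F\right) + F = - 4 F + F = - 3 F$)
$q = -41$ ($q = \left(-3\right) 9 - 14 = -27 - 14 = -41$)
$\left(74 + 3 \left(-2\right) \left(-3\right)\right) q = \left(74 + 3 \left(-2\right) \left(-3\right)\right) \left(-41\right) = \left(74 - -18\right) \left(-41\right) = \left(74 + 18\right) \left(-41\right) = 92 \left(-41\right) = -3772$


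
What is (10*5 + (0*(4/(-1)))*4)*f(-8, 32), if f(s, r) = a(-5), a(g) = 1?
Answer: 50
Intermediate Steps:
f(s, r) = 1
(10*5 + (0*(4/(-1)))*4)*f(-8, 32) = (10*5 + (0*(4/(-1)))*4)*1 = (50 + (0*(4*(-1)))*4)*1 = (50 + (0*(-4))*4)*1 = (50 + 0*4)*1 = (50 + 0)*1 = 50*1 = 50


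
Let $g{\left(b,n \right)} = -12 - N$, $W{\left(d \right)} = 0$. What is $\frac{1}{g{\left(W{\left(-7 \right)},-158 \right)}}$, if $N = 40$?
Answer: $- \frac{1}{52} \approx -0.019231$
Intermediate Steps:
$g{\left(b,n \right)} = -52$ ($g{\left(b,n \right)} = -12 - 40 = -52$)
$\frac{1}{g{\left(W{\left(-7 \right)},-158 \right)}} = \frac{1}{-52} = - \frac{1}{52}$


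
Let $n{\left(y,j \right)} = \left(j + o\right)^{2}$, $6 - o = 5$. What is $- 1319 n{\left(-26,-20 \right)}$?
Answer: $-476159$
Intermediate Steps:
$o = 1$ ($o = 6 - 5 = 1$)
$n{\left(y,j \right)} = \left(1 + j\right)^{2}$ ($n{\left(y,j \right)} = \left(j + 1\right)^{2} = \left(1 + j\right)^{2}$)
$- 1319 n{\left(-26,-20 \right)} = - 1319 \left(1 - 20\right)^{2} = - 1319 \left(-19\right)^{2} = \left(-1319\right) 361 = -476159$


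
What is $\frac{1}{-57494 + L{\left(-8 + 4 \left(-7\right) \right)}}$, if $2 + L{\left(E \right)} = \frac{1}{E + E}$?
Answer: $- \frac{72}{4139713} \approx -1.7393 \cdot 10^{-5}$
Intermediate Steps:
$L{\left(E \right)} = -2 + \frac{1}{2 E}$ ($L{\left(E \right)} = -2 + \frac{1}{E + E} = -2 + \frac{1}{2 E}$)
$\frac{1}{-57494 + L{\left(-8 + 4 \left(-7\right) \right)}} = \frac{1}{-57494 - \left(2 - \frac{1}{2 \left(-8 + 4 \left(-7\right)\right)}\right)} = \frac{1}{-57494 - \left(2 - \frac{1}{2 \left(-8 - 28\right)}\right)} = \frac{1}{-57494 - \left(2 - \frac{1}{2 \left(-36\right)}\right)} = \frac{1}{-57494 + \left(-2 + \frac{1}{2} \left(- \frac{1}{36}\right)\right)} = \frac{1}{-57494 - \frac{145}{72}} = \frac{1}{- \frac{4139713}{72}} = - \frac{72}{4139713}$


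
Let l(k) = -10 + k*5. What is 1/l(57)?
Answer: 1/275 ≈ 0.0036364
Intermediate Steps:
l(k) = -10 + 5*k
1/l(57) = 1/(-10 + 5*57) = 1/(-10 + 285) = 1/275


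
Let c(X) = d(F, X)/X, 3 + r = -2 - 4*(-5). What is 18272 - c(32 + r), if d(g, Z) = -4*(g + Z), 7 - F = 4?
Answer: 858984/47 ≈ 18276.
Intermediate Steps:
F = 3 (F = 7 - 1*4 = 7 - 4 = 3)
d(g, Z) = -4*Z - 4*g (d(g, Z) = -4*(Z + g) = -4*Z - 4*g)
r = 15 (r = -3 + (-2 - 4*(-5)) = -3 + (-2 + 20) = -3 + 18 = 15)
c(X) = (-12 - 4*X)/X (c(X) = (-4*X - 4*3)/X = (-4*X - 12)/X = (-12 - 4*X)/X)
18272 - c(32 + r) = 18272 - (-4 - 12/(32 + 15)) = 18272 - (-4 - 12/47) = 18272 - 1*(-200/47) = 18272 + 200/47 = 858984/47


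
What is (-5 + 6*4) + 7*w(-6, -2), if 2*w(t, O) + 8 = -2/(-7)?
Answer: -8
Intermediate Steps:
w(t, O) = -27/7 (w(t, O) = -4 + (-2/(-7))/2 = -4 + (-2*(-⅐))/2 = -4 + (½)*(2/7) = -4 + ⅐ = -27/7)
(-5 + 6*4) + 7*w(-6, -2) = (-5 + 6*4) + 7*(-27/7) = (-5 + 24) - 27 = 19 - 27 = -8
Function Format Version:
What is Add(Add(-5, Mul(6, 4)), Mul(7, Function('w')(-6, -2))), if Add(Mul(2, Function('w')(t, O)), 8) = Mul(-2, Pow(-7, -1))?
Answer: -8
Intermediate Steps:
Function('w')(t, O) = Rational(-27, 7) (Function('w')(t, O) = Add(-4, Mul(Rational(1, 2), Mul(-2, Pow(-7, -1)))) = Add(-4, Mul(Rational(1, 2), Mul(-2, Rational(-1, 7)))) = Add(-4, Mul(Rational(1, 2), Rational(2, 7))) = Add(-4, Rational(1, 7)) = Rational(-27, 7))
Add(Add(-5, Mul(6, 4)), Mul(7, Function('w')(-6, -2))) = Add(Add(-5, Mul(6, 4)), Mul(7, Rational(-27, 7))) = Add(Add(-5, 24), -27) = Add(19, -27) = -8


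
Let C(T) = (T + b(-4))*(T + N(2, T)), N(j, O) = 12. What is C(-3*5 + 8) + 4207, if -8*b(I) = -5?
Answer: 33401/8 ≈ 4175.1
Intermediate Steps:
b(I) = 5/8 (b(I) = -⅛*(-5) = 5/8)
C(T) = (12 + T)*(5/8 + T) (C(T) = (T + 5/8)*(T + 12) = (5/8 + T)*(12 + T) = (12 + T)*(5/8 + T))
C(-3*5 + 8) + 4207 = (15/2 + (-3*5 + 8)² + 101*(-3*5 + 8)/8) + 4207 = (15/2 + (-15 + 8)² + 101*(-15 + 8)/8) + 4207 = (15/2 + (-7)² + (101/8)*(-7)) + 4207 = (15/2 + 49 - 707/8) + 4207 = -255/8 + 4207 = 33401/8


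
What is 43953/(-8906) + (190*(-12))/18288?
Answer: -8584564/1696593 ≈ -5.0599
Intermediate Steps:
43953/(-8906) + (190*(-12))/18288 = 43953*(-1/8906) - 2280*1/18288 = -43953/8906 - 95/762 = -8584564/1696593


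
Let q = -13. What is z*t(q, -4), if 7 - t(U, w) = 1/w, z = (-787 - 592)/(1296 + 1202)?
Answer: -39991/9992 ≈ -4.0023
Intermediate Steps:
z = -1379/2498 ≈ -0.55204
t(U, w) = 7 - 1/w
z*t(q, -4) = -1379*(7 - 1/(-4))/2498 = -1379*(7 - 1*(-1/4))/2498 = -1379*(7 + 1/4)/2498 = -1379/2498*29/4 = -39991/9992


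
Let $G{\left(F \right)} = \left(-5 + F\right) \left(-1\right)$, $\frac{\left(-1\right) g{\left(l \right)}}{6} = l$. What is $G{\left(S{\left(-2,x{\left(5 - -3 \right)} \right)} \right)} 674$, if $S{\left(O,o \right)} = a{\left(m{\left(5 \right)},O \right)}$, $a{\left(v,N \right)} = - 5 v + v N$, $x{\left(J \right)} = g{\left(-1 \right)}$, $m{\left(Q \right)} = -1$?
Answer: $-1348$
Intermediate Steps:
$g{\left(l \right)} = - 6 l$
$x{\left(J \right)} = 6$ ($x{\left(J \right)} = \left(-6\right) \left(-1\right) = 6$)
$a{\left(v,N \right)} = - 5 v + N v$
$S{\left(O,o \right)} = 5 - O$ ($S{\left(O,o \right)} = - (-5 + O) = 5 - O$)
$G{\left(F \right)} = 5 - F$
$G{\left(S{\left(-2,x{\left(5 - -3 \right)} \right)} \right)} 674 = \left(5 - \left(5 - -2\right)\right) 674 = \left(5 - \left(5 + 2\right)\right) 674 = \left(5 - 7\right) 674 = \left(-2\right) 674 = -1348$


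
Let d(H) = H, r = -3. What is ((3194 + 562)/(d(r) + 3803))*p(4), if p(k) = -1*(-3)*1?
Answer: 2817/950 ≈ 2.9653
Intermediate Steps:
p(k) = 3 (p(k) = 3*1 = 3)
((3194 + 562)/(d(r) + 3803))*p(4) = ((3194 + 562)/(-3 + 3803))*3 = (3756/3800)*3 = (3756*(1/3800))*3 = (939/950)*3 = 2817/950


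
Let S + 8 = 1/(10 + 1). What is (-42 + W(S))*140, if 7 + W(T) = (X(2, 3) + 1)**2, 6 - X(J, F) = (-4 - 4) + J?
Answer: 16800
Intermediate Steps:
X(J, F) = 14 - J (X(J, F) = 6 - ((-4 - 4) + J) = 6 - (-8 + J) = 6 + (8 - J) = 14 - J)
S = -87/11 (S = -8 + 1/(10 + 1) = -8 + 1/11 = -87/11 ≈ -7.9091)
W(T) = 162 (W(T) = -7 + ((14 - 1*2) + 1)**2 = -7 + ((14 - 2) + 1)**2 = -7 + (12 + 1)**2 = -7 + 13**2 = -7 + 169 = 162)
(-42 + W(S))*140 = (-42 + 162)*140 = 120*140 = 16800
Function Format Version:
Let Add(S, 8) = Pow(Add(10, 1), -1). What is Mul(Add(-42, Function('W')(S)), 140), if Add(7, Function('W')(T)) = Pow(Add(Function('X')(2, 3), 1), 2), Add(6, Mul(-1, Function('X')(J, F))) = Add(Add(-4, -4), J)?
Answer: 16800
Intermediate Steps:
Function('X')(J, F) = Add(14, Mul(-1, J)) (Function('X')(J, F) = Add(6, Mul(-1, Add(Add(-4, -4), J))) = Add(6, Mul(-1, Add(-8, J))) = Add(6, Add(8, Mul(-1, J))) = Add(14, Mul(-1, J)))
S = Rational(-87, 11) (S = Add(-8, Pow(Add(10, 1), -1)) = Add(-8, Pow(11, -1)) = Add(-8, Rational(1, 11)) = Rational(-87, 11) ≈ -7.9091)
Function('W')(T) = 162 (Function('W')(T) = Add(-7, Pow(Add(Add(14, Mul(-1, 2)), 1), 2)) = Add(-7, Pow(Add(Add(14, -2), 1), 2)) = Add(-7, Pow(Add(12, 1), 2)) = Add(-7, Pow(13, 2)) = Add(-7, 169) = 162)
Mul(Add(-42, Function('W')(S)), 140) = Mul(Add(-42, 162), 140) = Mul(120, 140) = 16800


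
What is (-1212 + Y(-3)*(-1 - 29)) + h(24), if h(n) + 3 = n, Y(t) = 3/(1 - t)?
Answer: -2427/2 ≈ -1213.5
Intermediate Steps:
h(n) = -3 + n
(-1212 + Y(-3)*(-1 - 29)) + h(24) = (-1212 + (-3/(-1 - 3))*(-1 - 29)) + (-3 + 24) = (-1212 - 3/(-4)*(-30)) + 21 = (-1212 - 3*(-¼)*(-30)) + 21 = (-1212 + (¾)*(-30)) + 21 = (-1212 - 45/2) + 21 = -2469/2 + 21 = -2427/2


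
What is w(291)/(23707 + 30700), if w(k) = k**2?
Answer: 84681/54407 ≈ 1.5564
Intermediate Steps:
w(291)/(23707 + 30700) = 291**2/(23707 + 30700) = 84681/54407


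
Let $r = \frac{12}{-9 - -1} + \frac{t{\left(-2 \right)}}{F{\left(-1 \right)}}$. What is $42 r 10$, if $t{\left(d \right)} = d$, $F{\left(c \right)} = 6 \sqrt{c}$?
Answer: $-630 + 140 i \approx -630.0 + 140.0 i$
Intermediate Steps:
$r = - \frac{3}{2} + \frac{i}{3}$ ($r = \frac{12}{-9 - -1} - \frac{2}{6 \sqrt{-1}} = \frac{12}{-9 + 1} - \frac{2}{6 i} = \frac{12}{-8} - 2 \left(- \frac{i}{6}\right) = 12 \left(- \frac{1}{8}\right) + \frac{i}{3} = - \frac{3}{2} + \frac{i}{3} \approx -1.5 + 0.33333 i$)
$42 r 10 = 42 \left(- \frac{3}{2} + \frac{i}{3}\right) 10 = \left(-63 + 14 i\right) 10 = -630 + 140 i$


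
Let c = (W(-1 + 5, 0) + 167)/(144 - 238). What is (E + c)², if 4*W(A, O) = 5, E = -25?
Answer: 101465329/141376 ≈ 717.70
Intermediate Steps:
W(A, O) = 5/4 (W(A, O) = (¼)*5 = 5/4)
c = -673/376 (c = (5/4 + 167)/(144 - 238) = (673/4)/(-94) = (673/4)*(-1/94) = -673/376 ≈ -1.7899)
(E + c)² = (-25 - 673/376)² = (-10073/376)² = 101465329/141376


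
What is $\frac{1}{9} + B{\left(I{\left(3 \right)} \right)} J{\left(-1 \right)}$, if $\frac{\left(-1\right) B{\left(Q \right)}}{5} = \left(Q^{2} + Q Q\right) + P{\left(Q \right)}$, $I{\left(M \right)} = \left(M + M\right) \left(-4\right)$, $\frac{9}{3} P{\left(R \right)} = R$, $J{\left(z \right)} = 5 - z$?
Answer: $- \frac{308879}{9} \approx -34320.0$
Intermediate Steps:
$P{\left(R \right)} = \frac{R}{3}$
$I{\left(M \right)} = - 8 M$ ($I{\left(M \right)} = 2 M \left(-4\right) = - 8 M$)
$B{\left(Q \right)} = - 10 Q^{2} - \frac{5 Q}{3}$ ($B{\left(Q \right)} = - 5 \left(\left(Q^{2} + Q Q\right) + \frac{Q}{3}\right) = - 5 \left(\left(Q^{2} + Q^{2}\right) + \frac{Q}{3}\right) = - 5 \left(2 Q^{2} + \frac{Q}{3}\right) = - 10 Q^{2} - \frac{5 Q}{3}$)
$\frac{1}{9} + B{\left(I{\left(3 \right)} \right)} J{\left(-1 \right)} = \frac{1}{9} + \frac{5 \left(\left(-8\right) 3\right) \left(-1 - 6 \left(\left(-8\right) 3\right)\right)}{3} \left(5 - -1\right) = \frac{1}{9} + \frac{5}{3} \left(-24\right) \left(-1 - -144\right) \left(5 + 1\right) = \frac{1}{9} + \frac{5}{3} \left(-24\right) \left(-1 + 144\right) 6 = \frac{1}{9} + \frac{5}{3} \left(-24\right) 143 \cdot 6 = \frac{1}{9} - 34320 = - \frac{308879}{9}$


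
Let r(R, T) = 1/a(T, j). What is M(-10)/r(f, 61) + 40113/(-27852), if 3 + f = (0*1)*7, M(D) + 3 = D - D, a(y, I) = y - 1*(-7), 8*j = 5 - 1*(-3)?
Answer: -1907307/9284 ≈ -205.44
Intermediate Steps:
j = 1 (j = (5 - 1*(-3))/8 = (5 + 3)/8 = (1/8)*8 = 1)
a(y, I) = 7 + y (a(y, I) = y + 7 = 7 + y)
M(D) = -3 (M(D) = -3 + (D - D) = -3 + 0 = -3)
f = -3 (f = -3 + (0*1)*7 = -3 + 0*7 = -3 + 0 = -3)
r(R, T) = 1/(7 + T)
M(-10)/r(f, 61) + 40113/(-27852) = -3/(1/(7 + 61)) + 40113/(-27852) = -3/(1/68) + 40113*(-1/27852) = -3/1/68 - 13371/9284 = -3*68 - 13371/9284 = -204 - 13371/9284 = -1907307/9284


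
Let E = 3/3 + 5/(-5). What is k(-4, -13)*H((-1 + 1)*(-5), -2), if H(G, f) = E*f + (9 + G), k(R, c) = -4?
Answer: -36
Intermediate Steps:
E = 0 (E = 3*(⅓) + 5*(-⅕) = 1 - 1 = 0)
H(G, f) = 9 + G (H(G, f) = 0*f + (9 + G) = 0 + (9 + G) = 9 + G)
k(-4, -13)*H((-1 + 1)*(-5), -2) = -4*(9 + (-1 + 1)*(-5)) = -4*(9 + 0*(-5)) = -4*(9 + 0) = -4*9 = -36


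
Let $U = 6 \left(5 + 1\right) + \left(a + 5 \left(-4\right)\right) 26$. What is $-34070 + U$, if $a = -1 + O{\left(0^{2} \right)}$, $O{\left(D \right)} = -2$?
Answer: $-34632$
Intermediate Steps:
$a = -3$ ($a = -1 - 2 = -3$)
$U = -562$ ($U = 6 \left(5 + 1\right) + \left(-3 + 5 \left(-4\right)\right) 26 = 6 \cdot 6 + \left(-3 - 20\right) 26 = 36 - 598 = -562$)
$-34070 + U = -34070 - 562 = -34632$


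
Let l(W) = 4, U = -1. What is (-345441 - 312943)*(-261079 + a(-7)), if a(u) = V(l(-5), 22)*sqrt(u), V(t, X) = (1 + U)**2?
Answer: 171890236336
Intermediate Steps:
V(t, X) = 0 (V(t, X) = (1 - 1)**2 = 0**2 = 0)
a(u) = 0 (a(u) = 0*sqrt(u) = 0)
(-345441 - 312943)*(-261079 + a(-7)) = (-345441 - 312943)*(-261079 + 0) = -658384*(-261079) = 171890236336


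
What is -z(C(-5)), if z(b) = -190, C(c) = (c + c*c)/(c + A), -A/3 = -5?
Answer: 190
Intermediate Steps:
A = 15 (A = -3*(-5) = 15)
C(c) = (c + c**2)/(15 + c) (C(c) = (c + c*c)/(c + 15) = (c + c**2)/(15 + c))
-z(C(-5)) = -1*(-190) = 190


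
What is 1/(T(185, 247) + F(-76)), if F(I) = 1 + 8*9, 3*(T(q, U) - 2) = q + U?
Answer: 1/219 ≈ 0.0045662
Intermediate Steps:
T(q, U) = 2 + U/3 + q/3 (T(q, U) = 2 + (q + U)/3 = 2 + (U + q)/3 = 2 + (U/3 + q/3) = 2 + U/3 + q/3)
F(I) = 73 (F(I) = 1 + 72 = 73)
1/(T(185, 247) + F(-76)) = 1/((2 + (1/3)*247 + (1/3)*185) + 73) = 1/((2 + 247/3 + 185/3) + 73) = 1/(146 + 73) = 1/219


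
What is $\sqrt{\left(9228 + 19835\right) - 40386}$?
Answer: $13 i \sqrt{67} \approx 106.41 i$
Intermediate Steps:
$\sqrt{\left(9228 + 19835\right) - 40386} = \sqrt{29063 - 40386} = \sqrt{-11323} = 13 i \sqrt{67}$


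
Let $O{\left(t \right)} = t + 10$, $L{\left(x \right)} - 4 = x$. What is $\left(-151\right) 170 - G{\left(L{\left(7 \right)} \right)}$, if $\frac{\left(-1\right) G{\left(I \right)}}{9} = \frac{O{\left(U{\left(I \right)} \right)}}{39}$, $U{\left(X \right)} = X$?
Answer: $- \frac{333647}{13} \approx -25665.0$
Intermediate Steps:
$L{\left(x \right)} = 4 + x$
$O{\left(t \right)} = 10 + t$
$G{\left(I \right)} = - \frac{30}{13} - \frac{3 I}{13}$ ($G{\left(I \right)} = - 9 \frac{10 + I}{39} = - 9 \left(10 + I\right) \frac{1}{39} = - 9 \left(\frac{10}{39} + \frac{I}{39}\right) = - \frac{30}{13} - \frac{3 I}{13}$)
$\left(-151\right) 170 - G{\left(L{\left(7 \right)} \right)} = \left(-151\right) 170 - \left(- \frac{30}{13} - \frac{3 \left(4 + 7\right)}{13}\right) = -25670 - \left(- \frac{30}{13} - \frac{33}{13}\right) = -25670 - - \frac{63}{13} = -25670 + \frac{63}{13} = - \frac{333647}{13}$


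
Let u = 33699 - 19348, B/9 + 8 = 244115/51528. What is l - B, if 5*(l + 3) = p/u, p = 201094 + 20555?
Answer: 321218013/10906760 ≈ 29.451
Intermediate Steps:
p = 221649
B = -504327/17176 (B = -72 + 9*(244115/51528) = -72 + 732345/17176 = -504327/17176 ≈ -29.362)
u = 14351
l = 6384/71755 (l = -3 + (221649/14351)/5 = -3 + (221649*(1/14351))/5 = -3 + (1/5)*(221649/14351) = -3 + 221649/71755 = 6384/71755 ≈ 0.088969)
l - B = 6384/71755 - 1*(-504327/17176) = 6384/71755 + 504327/17176 = 321218013/10906760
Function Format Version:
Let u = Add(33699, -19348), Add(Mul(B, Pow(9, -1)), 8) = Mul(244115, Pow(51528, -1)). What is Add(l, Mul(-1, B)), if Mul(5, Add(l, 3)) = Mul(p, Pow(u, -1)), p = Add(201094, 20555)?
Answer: Rational(321218013, 10906760) ≈ 29.451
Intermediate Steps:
p = 221649
B = Rational(-504327, 17176) (B = Add(-72, Mul(9, Mul(244115, Pow(51528, -1)))) = Add(-72, Mul(9, Mul(244115, Rational(1, 51528)))) = Add(-72, Mul(9, Rational(244115, 51528))) = Add(-72, Rational(732345, 17176)) = Rational(-504327, 17176) ≈ -29.362)
u = 14351
l = Rational(6384, 71755) (l = Add(-3, Mul(Rational(1, 5), Mul(221649, Pow(14351, -1)))) = Add(-3, Mul(Rational(1, 5), Mul(221649, Rational(1, 14351)))) = Add(-3, Mul(Rational(1, 5), Rational(221649, 14351))) = Add(-3, Rational(221649, 71755)) = Rational(6384, 71755) ≈ 0.088969)
Add(l, Mul(-1, B)) = Add(Rational(6384, 71755), Mul(-1, Rational(-504327, 17176))) = Add(Rational(6384, 71755), Rational(504327, 17176)) = Rational(321218013, 10906760)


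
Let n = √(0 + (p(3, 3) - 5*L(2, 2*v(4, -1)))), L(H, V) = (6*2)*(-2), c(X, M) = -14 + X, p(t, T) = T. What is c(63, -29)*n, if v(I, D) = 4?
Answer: 49*√123 ≈ 543.44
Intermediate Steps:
L(H, V) = -24 (L(H, V) = 12*(-2) = -24)
n = √123 (n = √(0 + (3 - 5*(-24))) = √(0 + (3 + 120)) = √(0 + 123) = √123 ≈ 11.091)
c(63, -29)*n = (-14 + 63)*√123 = 49*√123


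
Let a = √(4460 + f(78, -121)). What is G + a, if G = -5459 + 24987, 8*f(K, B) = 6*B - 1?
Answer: 19528 + √69906/4 ≈ 19594.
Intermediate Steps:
f(K, B) = -⅛ + 3*B/4 (f(K, B) = (6*B - 1)/8 = (-1 + 6*B)/8 = -⅛ + 3*B/4)
G = 19528
a = √69906/4 (a = √(4460 + (-⅛ + (¾)*(-121))) = √(4460 + (-⅛ - 363/4)) = √(4460 - 727/8) = √(34953/8) = √69906/4 ≈ 66.099)
G + a = 19528 + √69906/4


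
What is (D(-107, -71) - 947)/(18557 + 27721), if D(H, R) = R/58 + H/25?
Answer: -51153/2485300 ≈ -0.020582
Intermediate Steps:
D(H, R) = H/25 + R/58 (D(H, R) = R*(1/58) + H*(1/25) = R/58 + H/25 = H/25 + R/58)
(D(-107, -71) - 947)/(18557 + 27721) = (((1/25)*(-107) + (1/58)*(-71)) - 947)/(18557 + 27721) = ((-107/25 - 71/58) - 947)/46278 = (-7981/1450 - 947)*(1/46278) = -1381131/1450*1/46278 = -51153/2485300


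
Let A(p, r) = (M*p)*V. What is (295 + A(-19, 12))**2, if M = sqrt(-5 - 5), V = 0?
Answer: 87025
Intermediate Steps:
M = I*sqrt(10) (M = sqrt(-10) = I*sqrt(10) ≈ 3.1623*I)
A(p, r) = 0 (A(p, r) = ((I*sqrt(10))*p)*0 = (I*p*sqrt(10))*0 = 0)
(295 + A(-19, 12))**2 = (295 + 0)**2 = 295**2 = 87025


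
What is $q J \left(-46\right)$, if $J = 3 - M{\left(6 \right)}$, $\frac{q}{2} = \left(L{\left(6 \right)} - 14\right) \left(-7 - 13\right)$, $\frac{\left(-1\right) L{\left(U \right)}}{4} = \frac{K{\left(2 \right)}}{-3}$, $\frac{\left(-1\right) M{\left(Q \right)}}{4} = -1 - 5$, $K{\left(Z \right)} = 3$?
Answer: $386400$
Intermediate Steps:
$M{\left(Q \right)} = 24$ ($M{\left(Q \right)} = - 4 \left(-1 - 5\right) = \left(-4\right) \left(-6\right) = 24$)
$L{\left(U \right)} = 4$ ($L{\left(U \right)} = - 4 \frac{3}{-3} = - 4 \cdot 3 \left(- \frac{1}{3}\right) = \left(-4\right) \left(-1\right) = 4$)
$q = 400$ ($q = 2 \left(4 - 14\right) \left(-7 - 13\right) = 2 \left(\left(-10\right) \left(-20\right)\right) = 2 \cdot 200 = 400$)
$J = -21$ ($J = 3 - 24 = -21$)
$q J \left(-46\right) = 400 \left(-21\right) \left(-46\right) = \left(-8400\right) \left(-46\right) = 386400$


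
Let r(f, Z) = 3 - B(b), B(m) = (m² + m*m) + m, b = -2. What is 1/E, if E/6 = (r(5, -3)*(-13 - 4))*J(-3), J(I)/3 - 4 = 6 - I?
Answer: 1/11934 ≈ 8.3794e-5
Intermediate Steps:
J(I) = 30 - 3*I (J(I) = 12 + 3*(6 - I) = 12 + (18 - 3*I) = 30 - 3*I)
B(m) = m + 2*m² (B(m) = (m² + m²) + m = 2*m² + m = m + 2*m²)
r(f, Z) = -3 (r(f, Z) = 3 - (-2)*(1 + 2*(-2)) = 3 - (-2)*(1 - 4) = 3 - (-2)*(-3) = 3 - 1*6 = 3 - 6 = -3)
E = 11934 (E = 6*((-3*(-13 - 4))*(30 - 3*(-3))) = 6*((-3*(-17))*(30 + 9)) = 6*(51*39) = 6*1989 = 11934)
1/E = 1/11934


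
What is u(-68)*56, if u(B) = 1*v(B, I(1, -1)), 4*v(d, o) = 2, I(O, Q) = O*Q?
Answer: 28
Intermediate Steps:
v(d, o) = ½ (v(d, o) = (¼)*2 = ½)
u(B) = ½ (u(B) = 1*(½) = ½)
u(-68)*56 = (½)*56 = 28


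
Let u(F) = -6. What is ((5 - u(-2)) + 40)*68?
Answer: 3468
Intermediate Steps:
((5 - u(-2)) + 40)*68 = ((5 - 1*(-6)) + 40)*68 = ((5 + 6) + 40)*68 = (11 + 40)*68 = 51*68 = 3468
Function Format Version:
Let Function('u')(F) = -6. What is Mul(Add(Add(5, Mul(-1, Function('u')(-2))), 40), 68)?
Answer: 3468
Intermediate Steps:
Mul(Add(Add(5, Mul(-1, Function('u')(-2))), 40), 68) = Mul(Add(Add(5, Mul(-1, -6)), 40), 68) = Mul(Add(Add(5, 6), 40), 68) = Mul(Add(11, 40), 68) = Mul(51, 68) = 3468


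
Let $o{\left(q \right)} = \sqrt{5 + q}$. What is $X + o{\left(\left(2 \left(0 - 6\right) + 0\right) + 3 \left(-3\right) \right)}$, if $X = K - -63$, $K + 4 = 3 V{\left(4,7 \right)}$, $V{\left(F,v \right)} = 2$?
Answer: $65 + 4 i \approx 65.0 + 4.0 i$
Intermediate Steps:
$K = 2$ ($K = -4 + 3 \cdot 2 = -4 + 6 = 2$)
$X = 65$ ($X = 2 - -63 = 2 + 63 = 65$)
$X + o{\left(\left(2 \left(0 - 6\right) + 0\right) + 3 \left(-3\right) \right)} = 65 + \sqrt{5 + \left(\left(2 \left(0 - 6\right) + 0\right) + 3 \left(-3\right)\right)} = 65 + \sqrt{5 + \left(\left(2 \left(0 - 6\right) + 0\right) - 9\right)} = 65 + \sqrt{5 + \left(\left(2 \left(-6\right) + 0\right) - 9\right)} = 65 + \sqrt{5 + \left(\left(-12 + 0\right) - 9\right)} = 65 + \sqrt{5 - 21} = 65 + \sqrt{-16} = 65 + 4 i$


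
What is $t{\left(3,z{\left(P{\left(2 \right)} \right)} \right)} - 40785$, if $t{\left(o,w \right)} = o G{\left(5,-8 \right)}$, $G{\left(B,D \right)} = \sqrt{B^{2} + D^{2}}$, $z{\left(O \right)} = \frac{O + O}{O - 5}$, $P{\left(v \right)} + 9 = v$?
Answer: $-40785 + 3 \sqrt{89} \approx -40757.0$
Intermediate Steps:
$P{\left(v \right)} = -9 + v$
$z{\left(O \right)} = \frac{2 O}{-5 + O}$
$t{\left(o,w \right)} = o \sqrt{89}$ ($t{\left(o,w \right)} = o \sqrt{5^{2} + \left(-8\right)^{2}} = o \sqrt{25 + 64} = o \sqrt{89}$)
$t{\left(3,z{\left(P{\left(2 \right)} \right)} \right)} - 40785 = 3 \sqrt{89} - 40785 = -40785 + 3 \sqrt{89}$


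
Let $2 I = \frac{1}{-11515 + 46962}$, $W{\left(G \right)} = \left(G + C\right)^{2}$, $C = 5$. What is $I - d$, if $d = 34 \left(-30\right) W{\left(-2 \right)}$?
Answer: $\frac{650806921}{70894} \approx 9180.0$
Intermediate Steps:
$W{\left(G \right)} = \left(5 + G\right)^{2}$ ($W{\left(G \right)} = \left(G + 5\right)^{2} = \left(5 + G\right)^{2}$)
$I = \frac{1}{70894}$ ($I = \frac{1}{2 \left(-11515 + 46962\right)} = \frac{1}{2 \cdot 35447} = \frac{1}{2} \cdot \frac{1}{35447} = \frac{1}{70894} \approx 1.4106 \cdot 10^{-5}$)
$d = -9180$ ($d = 34 \left(-30\right) \left(5 - 2\right)^{2} = - 1020 \cdot 3^{2} = \left(-1020\right) 9 = -9180$)
$I - d = \frac{1}{70894} - -9180 = \frac{1}{70894} + 9180 = \frac{650806921}{70894}$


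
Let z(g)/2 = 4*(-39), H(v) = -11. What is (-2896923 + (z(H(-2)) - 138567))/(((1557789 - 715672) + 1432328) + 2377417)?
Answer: -1517901/2325931 ≈ -0.65260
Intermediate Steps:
z(g) = -312 (z(g) = 2*(4*(-39)) = 2*(-156) = -312)
(-2896923 + (z(H(-2)) - 138567))/(((1557789 - 715672) + 1432328) + 2377417) = (-2896923 + (-312 - 138567))/(((1557789 - 715672) + 1432328) + 2377417) = (-2896923 - 138879)/((842117 + 1432328) + 2377417) = -3035802/(2274445 + 2377417) = -3035802/4651862 = -3035802*1/4651862 = -1517901/2325931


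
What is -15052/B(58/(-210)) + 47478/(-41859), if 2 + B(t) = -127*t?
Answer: -22107122078/48458769 ≈ -456.20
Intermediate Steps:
B(t) = -2 - 127*t
-15052/B(58/(-210)) + 47478/(-41859) = -15052/(-2 - 7366/(-210)) + 47478/(-41859) = -15052/(-2 - 7366*(-1)/210) + 47478*(-1/41859) = -15052/(-2 - 127*(-29/105)) - 15826/13953 = -15052/(-2 + 3683/105) - 15826/13953 = -15052/3473/105 - 15826/13953 = -15052*105/3473 - 15826/13953 = -1580460/3473 - 15826/13953 = -22107122078/48458769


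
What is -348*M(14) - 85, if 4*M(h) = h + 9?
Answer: -2086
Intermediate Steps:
M(h) = 9/4 + h/4 (M(h) = (h + 9)/4 = (9 + h)/4 = 9/4 + h/4)
-348*M(14) - 85 = -348*(9/4 + (1/4)*14) - 85 = -348*(9/4 + 7/2) - 85 = -348*23/4 - 85 = -2001 - 85 = -2086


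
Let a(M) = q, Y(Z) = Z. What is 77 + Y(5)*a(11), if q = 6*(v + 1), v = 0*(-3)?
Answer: 107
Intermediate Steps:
v = 0
q = 6 (q = 6*(0 + 1) = 6*1 = 6)
a(M) = 6
77 + Y(5)*a(11) = 77 + 5*6 = 77 + 30 = 107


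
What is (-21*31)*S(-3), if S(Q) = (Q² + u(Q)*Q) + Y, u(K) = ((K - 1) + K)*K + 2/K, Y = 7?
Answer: 29295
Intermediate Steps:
u(K) = 2/K + K*(-1 + 2*K) (u(K) = ((-1 + K) + K)*K + 2/K = (-1 + 2*K)*K + 2/K = K*(-1 + 2*K) + 2/K = 2/K + K*(-1 + 2*K))
S(Q) = 7 + Q² + Q*(-Q + 2/Q + 2*Q²) (S(Q) = (Q² + (-Q + 2/Q + 2*Q²)*Q) + 7 = (Q² + Q*(-Q + 2/Q + 2*Q²)) + 7 = 7 + Q² + Q*(-Q + 2/Q + 2*Q²))
(-21*31)*S(-3) = (-21*31)*(9 + 2*(-3)³) = -651*(9 + 2*(-27)) = -651*(9 - 54) = -651*(-45) = 29295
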